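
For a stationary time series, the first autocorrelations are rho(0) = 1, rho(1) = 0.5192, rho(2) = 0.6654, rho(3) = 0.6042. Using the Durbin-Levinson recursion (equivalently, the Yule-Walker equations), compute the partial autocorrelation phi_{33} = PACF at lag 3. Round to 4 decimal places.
\phi_{33} = 0.3190

The PACF at lag k is phi_{kk}, the last component of the solution
to the Yule-Walker system G_k phi = r_k where
  (G_k)_{ij} = rho(|i - j|), (r_k)_i = rho(i), i,j = 1..k.
Equivalently, Durbin-Levinson gives phi_{kk} iteratively:
  phi_{11} = rho(1)
  phi_{kk} = [rho(k) - sum_{j=1..k-1} phi_{k-1,j} rho(k-j)]
            / [1 - sum_{j=1..k-1} phi_{k-1,j} rho(j)],
  phi_{k,j} = phi_{k-1,j} - phi_{kk} phi_{k-1,k-j},  j = 1..k-1.
Step k = 1:
  phi_11 = rho(1) = 0.5192.
Step k = 2:
  phi_22 = [rho(2) - phi_11 rho(1)] / [1 - phi_11 rho(1)] = [0.6654 - (0.5192)(0.5192)] / [1 - (0.5192)(0.5192)]
         = 0.39583136 / 0.73043136 = 0.541915.
  Update: phi_21 = phi_11 - phi_22 phi_11 = 0.5192 - (0.541915)(0.5192) = 0.237838.
Step k = 3:
  phi_33 = [rho(3) - phi_21 rho(2) - phi_22 rho(1)] / [1 - phi_21 rho(1) - phi_22 rho(2)]
    numerator   = 0.6042 - (0.237838)(0.6654) - (0.541915)(0.5192) = 0.16458059
    denominator = 1 - (0.237838)(0.5192) - (0.541915)(0.6654) = 0.5159246
  phi_33 = 0.16458059 / 0.5159246 = 0.319.
Therefore phi_{33} = 0.3190.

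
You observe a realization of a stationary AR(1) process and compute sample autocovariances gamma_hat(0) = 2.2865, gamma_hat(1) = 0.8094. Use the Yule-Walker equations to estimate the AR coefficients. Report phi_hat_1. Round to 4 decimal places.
\hat\phi_{1} = 0.3540

The Yule-Walker equations for an AR(p) process read, in matrix form,
  Gamma_p phi = r_p,   with   (Gamma_p)_{ij} = gamma(|i - j|),
                       (r_p)_i = gamma(i),   i,j = 1..p.
Substitute the sample gammas (Toeplitz matrix and right-hand side of size 1):
  Gamma_p = [[2.2865]]
  r_p     = [0.8094]
With p = 1 this is the single equation gamma(0) phi_1 = gamma(1):
  phi_hat_1 = gamma(1) / gamma(0) = 0.8094 / 2.2865 = 0.3540.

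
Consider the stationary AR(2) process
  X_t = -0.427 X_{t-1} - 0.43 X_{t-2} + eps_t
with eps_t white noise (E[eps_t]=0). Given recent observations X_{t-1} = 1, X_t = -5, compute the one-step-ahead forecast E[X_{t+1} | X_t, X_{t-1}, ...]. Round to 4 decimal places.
E[X_{t+1} \mid \mathcal F_t] = 1.7050

For an AR(p) model X_t = c + sum_i phi_i X_{t-i} + eps_t, the
one-step-ahead conditional mean is
  E[X_{t+1} | X_t, ...] = c + sum_i phi_i X_{t+1-i}.
Substitute known values:
  E[X_{t+1} | ...] = (-0.427) * (-5) + (-0.43) * (1)
                   = 1.7050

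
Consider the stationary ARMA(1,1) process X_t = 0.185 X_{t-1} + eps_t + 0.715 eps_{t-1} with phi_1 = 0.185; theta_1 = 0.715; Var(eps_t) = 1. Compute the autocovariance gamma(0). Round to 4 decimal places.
\gamma(0) = 1.8387

Multiply the model equation by X_{t-k} and take expectations. With theta_0 = psi_0 = 1 and psi_j the MA(infinity) weights, this gives
  gamma(k) - sum_i phi_i gamma(k-i) = c_k,
  c_k = sigma^2 * sum_{j=k..q} theta_j psi_{j-k}   (c_k = 0 for k > q),
using gamma(-m) = gamma(m).
psi-weights needed (psi_j = theta_j + sum_i phi_i psi_{j-i}):
  psi_1 = theta_1 + phi_1 = 0.715 + (0.185) = 0.9
Right-hand sides:
  c_0 = sigma^2 (1 + theta_1 psi_1) = 1 * (1 + (0.715)(0.9)) = 1 * 1.6435 = 1.6435
  c_1 = sigma^2 theta_1 = 1 * (0.715) = 0.715
  c_2 = 0
Equations for k = 0 and k = 1 (AR order 1):
  gamma(0) = phi_1 gamma(1) + c_0
  gamma(1) = phi_1 gamma(0) + c_1
Substituting the second into the first: gamma(0) (1 - phi_1^2) = c_0 + phi_1 c_1, so
  gamma(0) = (c_0 + phi_1 c_1) / (1 - phi_1^2) = (1.6435 + (0.185)(0.715)) / (1 - (0.185)^2) = 1.775775 / 0.965775 = 1.838705.
Therefore gamma(0) = 1.8387 (to 4 decimal places).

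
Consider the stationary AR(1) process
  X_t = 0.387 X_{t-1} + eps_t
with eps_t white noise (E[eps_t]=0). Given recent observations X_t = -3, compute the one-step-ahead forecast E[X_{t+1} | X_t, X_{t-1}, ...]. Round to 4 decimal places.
E[X_{t+1} \mid \mathcal F_t] = -1.1610

For an AR(p) model X_t = c + sum_i phi_i X_{t-i} + eps_t, the
one-step-ahead conditional mean is
  E[X_{t+1} | X_t, ...] = c + sum_i phi_i X_{t+1-i}.
Substitute known values:
  E[X_{t+1} | ...] = (0.387) * (-3)
                   = -1.1610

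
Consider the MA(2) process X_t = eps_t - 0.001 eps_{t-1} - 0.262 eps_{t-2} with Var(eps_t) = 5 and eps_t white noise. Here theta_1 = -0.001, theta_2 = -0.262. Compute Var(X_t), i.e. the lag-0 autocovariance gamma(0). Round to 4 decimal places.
\gamma(0) = 5.3432

For an MA(q) process X_t = eps_t + sum_i theta_i eps_{t-i} with
Var(eps_t) = sigma^2, the variance is
  gamma(0) = sigma^2 * (1 + sum_i theta_i^2).
  sum_i theta_i^2 = (-0.001)^2 + (-0.262)^2 = 0.000001 + 0.068644 = 0.068645.
  gamma(0) = 5 * (1 + 0.068645) = 5 * 1.068645 = 5.343225, which rounds to 5.3432.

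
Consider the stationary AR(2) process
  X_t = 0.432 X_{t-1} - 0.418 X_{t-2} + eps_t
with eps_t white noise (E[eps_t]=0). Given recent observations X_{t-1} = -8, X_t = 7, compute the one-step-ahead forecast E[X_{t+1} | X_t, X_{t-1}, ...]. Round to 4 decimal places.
E[X_{t+1} \mid \mathcal F_t] = 6.3680

For an AR(p) model X_t = c + sum_i phi_i X_{t-i} + eps_t, the
one-step-ahead conditional mean is
  E[X_{t+1} | X_t, ...] = c + sum_i phi_i X_{t+1-i}.
Substitute known values:
  E[X_{t+1} | ...] = (0.432) * (7) + (-0.418) * (-8)
                   = 6.3680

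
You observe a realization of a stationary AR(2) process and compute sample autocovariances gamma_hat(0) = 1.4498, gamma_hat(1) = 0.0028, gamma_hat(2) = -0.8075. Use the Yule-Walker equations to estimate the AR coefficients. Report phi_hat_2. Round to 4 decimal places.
\hat\phi_{2} = -0.5570

The Yule-Walker equations for an AR(p) process read, in matrix form,
  Gamma_p phi = r_p,   with   (Gamma_p)_{ij} = gamma(|i - j|),
                       (r_p)_i = gamma(i),   i,j = 1..p.
Substitute the sample gammas (Toeplitz matrix and right-hand side of size 2):
  Gamma_p = [[1.4498, 0.0028], [0.0028, 1.4498]]
  r_p     = [0.0028, -0.8075]
Written out:
  1.4498 phi_1 + 0.0028 phi_2 = 0.0028
  0.0028 phi_1 + 1.4498 phi_2 = -0.8075
Solve by Cramer's rule:
  det = gamma(0)^2 - gamma(1)^2 = (1.4498)^2 - (0.0028)^2 = 2.10192004 - 0.00000784 = 2.1019122
  phi_hat_1 = [gamma(1) gamma(0) - gamma(1) gamma(2)] / det = [(0.0028)(1.4498) - (0.0028)(-0.8075)] / 2.1019122 = 0.00632044 / 2.1019122 = 0.003
  phi_hat_2 = [gamma(0) gamma(2) - gamma(1)^2] / det = [(1.4498)(-0.8075) - (0.0028)^2] / 2.1019122 = -1.17072134 / 2.1019122 = -0.557
So phi_hat = [0.0030, -0.5570].
Therefore phi_hat_2 = -0.5570.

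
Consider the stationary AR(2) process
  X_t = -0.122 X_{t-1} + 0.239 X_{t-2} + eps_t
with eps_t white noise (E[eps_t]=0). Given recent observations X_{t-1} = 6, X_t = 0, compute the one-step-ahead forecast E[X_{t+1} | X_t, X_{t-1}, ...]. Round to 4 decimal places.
E[X_{t+1} \mid \mathcal F_t] = 1.4340

For an AR(p) model X_t = c + sum_i phi_i X_{t-i} + eps_t, the
one-step-ahead conditional mean is
  E[X_{t+1} | X_t, ...] = c + sum_i phi_i X_{t+1-i}.
Substitute known values:
  E[X_{t+1} | ...] = (-0.122) * (0) + (0.239) * (6)
                   = 1.4340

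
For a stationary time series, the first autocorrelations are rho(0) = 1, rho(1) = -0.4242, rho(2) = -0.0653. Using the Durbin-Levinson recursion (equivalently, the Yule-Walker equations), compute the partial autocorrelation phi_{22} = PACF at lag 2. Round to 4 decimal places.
\phi_{22} = -0.2991

The PACF at lag k is phi_{kk}, the last component of the solution
to the Yule-Walker system G_k phi = r_k where
  (G_k)_{ij} = rho(|i - j|), (r_k)_i = rho(i), i,j = 1..k.
Equivalently, Durbin-Levinson gives phi_{kk} iteratively:
  phi_{11} = rho(1)
  phi_{kk} = [rho(k) - sum_{j=1..k-1} phi_{k-1,j} rho(k-j)]
            / [1 - sum_{j=1..k-1} phi_{k-1,j} rho(j)],
  phi_{k,j} = phi_{k-1,j} - phi_{kk} phi_{k-1,k-j},  j = 1..k-1.
Step k = 1:
  phi_11 = rho(1) = -0.4242.
Step k = 2:
  phi_22 = [rho(2) - phi_11 rho(1)] / [1 - phi_11 rho(1)] = [-0.0653 - (-0.4242)(-0.4242)] / [1 - (-0.4242)(-0.4242)]
         = -0.24524564 / 0.82005436 = -0.2991.
Therefore phi_{22} = -0.2991.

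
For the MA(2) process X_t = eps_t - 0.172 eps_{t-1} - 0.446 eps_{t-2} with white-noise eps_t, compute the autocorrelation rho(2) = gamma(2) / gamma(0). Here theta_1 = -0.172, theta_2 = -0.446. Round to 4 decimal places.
\rho(2) = -0.3630

For an MA(q) process with theta_0 = 1, the autocovariance is
  gamma(k) = sigma^2 * sum_{i=0..q-k} theta_i * theta_{i+k},
and rho(k) = gamma(k) / gamma(0). Sigma^2 cancels.
  numerator   = (1)*(-0.446) = -0.446.
  denominator = (1)^2 + (-0.172)^2 + (-0.446)^2 = 1.2285.
  rho(2) = -0.446 / 1.2285 = -0.3630.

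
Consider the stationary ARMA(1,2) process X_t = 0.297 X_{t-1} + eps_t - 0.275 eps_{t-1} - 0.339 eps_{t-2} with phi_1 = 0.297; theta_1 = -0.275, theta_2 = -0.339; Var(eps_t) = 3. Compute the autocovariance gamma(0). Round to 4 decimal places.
\gamma(0) = 3.3651

Multiply the model equation by X_{t-k} and take expectations. With theta_0 = psi_0 = 1 and psi_j the MA(infinity) weights, this gives
  gamma(k) - sum_i phi_i gamma(k-i) = c_k,
  c_k = sigma^2 * sum_{j=k..q} theta_j psi_{j-k}   (c_k = 0 for k > q),
using gamma(-m) = gamma(m).
psi-weights needed (psi_j = theta_j + sum_i phi_i psi_{j-i}):
  psi_1 = theta_1 + phi_1 = -0.275 + (0.297) = 0.022
  psi_2 = theta_2 + phi_1 psi_1 = -0.339 + (0.297)(0.022) = -0.332466
Right-hand sides:
  c_0 = sigma^2 (1 + theta_1 psi_1 + theta_2 psi_2) = 3 * (1 + (-0.275)(0.022) + (-0.339)(-0.332466)) = 3 * 1.106656 = 3.319968
  c_1 = sigma^2 (theta_1 + theta_2 psi_1) = 3 * (-0.275 + (-0.339)(0.022)) = -0.847374
  c_2 = sigma^2 theta_2 = 3 * (-0.339) = -1.017
Equations for k = 0 and k = 1 (AR order 1):
  gamma(0) = phi_1 gamma(1) + c_0
  gamma(1) = phi_1 gamma(0) + c_1
Substituting the second into the first: gamma(0) (1 - phi_1^2) = c_0 + phi_1 c_1, so
  gamma(0) = (c_0 + phi_1 c_1) / (1 - phi_1^2) = (3.319968 + (0.297)(-0.847374)) / (1 - (0.297)^2) = 3.068298 / 0.911791 = 3.365133.
Therefore gamma(0) = 3.3651 (to 4 decimal places).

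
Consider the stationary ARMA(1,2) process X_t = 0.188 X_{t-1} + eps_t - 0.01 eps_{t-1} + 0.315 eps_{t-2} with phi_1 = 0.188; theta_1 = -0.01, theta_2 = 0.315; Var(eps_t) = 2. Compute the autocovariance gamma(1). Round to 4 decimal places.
\gamma(1) = 0.5274

Multiply the model equation by X_{t-k} and take expectations. With theta_0 = psi_0 = 1 and psi_j the MA(infinity) weights, this gives
  gamma(k) - sum_i phi_i gamma(k-i) = c_k,
  c_k = sigma^2 * sum_{j=k..q} theta_j psi_{j-k}   (c_k = 0 for k > q),
using gamma(-m) = gamma(m).
psi-weights needed (psi_j = theta_j + sum_i phi_i psi_{j-i}):
  psi_1 = theta_1 + phi_1 = -0.01 + (0.188) = 0.178
  psi_2 = theta_2 + phi_1 psi_1 = 0.315 + (0.188)(0.178) = 0.348464
Right-hand sides:
  c_0 = sigma^2 (1 + theta_1 psi_1 + theta_2 psi_2) = 2 * (1 + (-0.01)(0.178) + (0.315)(0.348464)) = 2 * 1.107986 = 2.215972
  c_1 = sigma^2 (theta_1 + theta_2 psi_1) = 2 * (-0.01 + (0.315)(0.178)) = 0.09214
  c_2 = sigma^2 theta_2 = 2 * (0.315) = 0.63
Equations for k = 0 and k = 1 (AR order 1):
  gamma(0) = phi_1 gamma(1) + c_0
  gamma(1) = phi_1 gamma(0) + c_1
Substituting the second into the first: gamma(0) (1 - phi_1^2) = c_0 + phi_1 c_1, so
  gamma(0) = (c_0 + phi_1 c_1) / (1 - phi_1^2) = (2.215972 + (0.188)(0.09214)) / (1 - (0.188)^2) = 2.233295 / 0.964656 = 2.31512.
  gamma(1) = phi_1 gamma(0) + c_1 = (0.188)(2.31512) + (0.09214) = 0.527383.
Therefore gamma(1) = 0.5274 (to 4 decimal places).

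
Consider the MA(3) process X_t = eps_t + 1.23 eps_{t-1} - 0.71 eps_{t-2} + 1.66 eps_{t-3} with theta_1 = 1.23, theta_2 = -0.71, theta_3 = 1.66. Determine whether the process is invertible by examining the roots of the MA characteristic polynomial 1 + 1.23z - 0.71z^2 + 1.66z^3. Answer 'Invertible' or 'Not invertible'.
\text{Not invertible}

The MA(q) characteristic polynomial is P(z) = 1 + 1.23z - 0.71z^2 + 1.66z^3.
Invertibility requires all roots to lie outside the unit circle, i.e. |z| > 1 for every root.
Degree 3: look for a simple real root z0 first, then factor out (1 - z/z0) and solve the remaining quadratic.
Testing z0 = -0.5: P(-0.5) = 1 + (1.23)(-0.5) + (-0.71)(-0.5)^2 + (1.66)(-0.5)^3
  = 1 + (-0.615) + (-0.1775) + (-0.2075) = 0.  So z_0 = -0.5 is a root, |z_0| = 0.5.
Divide out the factor (1 + 2 z) = (1 - z/z0) (since 1/z0 = -2):
  P(z) = (1 + 2 z)(1 + (-0.77) z + (0.83) z^2)
  [check: z-coef -0.77 - (-2) = 1.23; z^2-coef 0.83 - (-2)(-0.77) = -0.71; z^3-coef -(-2)(0.83) = 1.66.]
Remaining roots from the quadratic factor 1 + (-0.77) z + (0.83) z^2:
  Set 1 + (-0.77) z + (0.83) z^2 = 0, i.e. a z^2 + b z + c = 0 with a = 0.83, b = -0.77, c = 1.
  Discriminant D = b^2 - 4ac = (-0.77)^2 - 4*(0.83)*1 = 0.5929 - (3.32) = -2.7271.
  D < 0, so the roots are the complex-conjugate pair z = (-b +/- i sqrt(-D)) / (2a) = 0.4639 +/- 0.9948i.
  For a conjugate pair |z|^2 = z * conj(z) = (product of roots) = c/a = 1/(0.83) = 1.204819, so |z| = sqrt(1.204819) = 1.0976 for both roots.
Moduli of all roots: 0.5000, 1.0976, 1.0976.
All moduli strictly greater than 1? No.
Verdict: Not invertible.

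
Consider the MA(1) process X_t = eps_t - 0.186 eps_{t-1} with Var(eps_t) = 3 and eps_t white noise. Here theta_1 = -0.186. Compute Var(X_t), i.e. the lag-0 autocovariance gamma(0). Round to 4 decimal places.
\gamma(0) = 3.1038

For an MA(q) process X_t = eps_t + sum_i theta_i eps_{t-i} with
Var(eps_t) = sigma^2, the variance is
  gamma(0) = sigma^2 * (1 + sum_i theta_i^2).
  sum_i theta_i^2 = (-0.186)^2 = 0.034596.
  gamma(0) = 3 * (1 + 0.034596) = 3 * 1.034596 = 3.103788, which rounds to 3.1038.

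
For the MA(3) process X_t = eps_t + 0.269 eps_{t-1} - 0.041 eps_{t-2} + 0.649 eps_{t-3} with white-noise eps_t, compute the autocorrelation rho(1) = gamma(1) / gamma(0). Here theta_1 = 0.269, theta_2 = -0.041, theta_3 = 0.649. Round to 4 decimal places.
\rho(1) = 0.1547

For an MA(q) process with theta_0 = 1, the autocovariance is
  gamma(k) = sigma^2 * sum_{i=0..q-k} theta_i * theta_{i+k},
and rho(k) = gamma(k) / gamma(0). Sigma^2 cancels.
  numerator   = (1)*(0.269) + (0.269)*(-0.041) + (-0.041)*(0.649) = 0.231362.
  denominator = (1)^2 + (0.269)^2 + (-0.041)^2 + (0.649)^2 = 1.495243.
  rho(1) = 0.231362 / 1.495243 = 0.1547.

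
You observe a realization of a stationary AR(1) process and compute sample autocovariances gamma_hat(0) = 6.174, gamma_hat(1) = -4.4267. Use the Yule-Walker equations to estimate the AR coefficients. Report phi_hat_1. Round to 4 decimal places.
\hat\phi_{1} = -0.7170

The Yule-Walker equations for an AR(p) process read, in matrix form,
  Gamma_p phi = r_p,   with   (Gamma_p)_{ij} = gamma(|i - j|),
                       (r_p)_i = gamma(i),   i,j = 1..p.
Substitute the sample gammas (Toeplitz matrix and right-hand side of size 1):
  Gamma_p = [[6.174]]
  r_p     = [-4.4267]
With p = 1 this is the single equation gamma(0) phi_1 = gamma(1):
  phi_hat_1 = gamma(1) / gamma(0) = -4.4267 / 6.174 = -0.7170.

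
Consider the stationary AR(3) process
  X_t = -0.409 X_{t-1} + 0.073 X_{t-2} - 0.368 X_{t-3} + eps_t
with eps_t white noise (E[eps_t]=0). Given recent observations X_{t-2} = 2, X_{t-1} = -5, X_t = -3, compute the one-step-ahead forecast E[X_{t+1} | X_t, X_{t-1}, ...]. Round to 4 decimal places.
E[X_{t+1} \mid \mathcal F_t] = 0.1260

For an AR(p) model X_t = c + sum_i phi_i X_{t-i} + eps_t, the
one-step-ahead conditional mean is
  E[X_{t+1} | X_t, ...] = c + sum_i phi_i X_{t+1-i}.
Substitute known values:
  E[X_{t+1} | ...] = (-0.409) * (-3) + (0.073) * (-5) + (-0.368) * (2)
                   = 0.1260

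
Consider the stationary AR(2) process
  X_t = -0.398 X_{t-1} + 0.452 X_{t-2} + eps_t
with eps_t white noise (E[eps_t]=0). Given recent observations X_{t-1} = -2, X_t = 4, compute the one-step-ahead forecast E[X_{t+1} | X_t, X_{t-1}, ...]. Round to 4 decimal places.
E[X_{t+1} \mid \mathcal F_t] = -2.4960

For an AR(p) model X_t = c + sum_i phi_i X_{t-i} + eps_t, the
one-step-ahead conditional mean is
  E[X_{t+1} | X_t, ...] = c + sum_i phi_i X_{t+1-i}.
Substitute known values:
  E[X_{t+1} | ...] = (-0.398) * (4) + (0.452) * (-2)
                   = -2.4960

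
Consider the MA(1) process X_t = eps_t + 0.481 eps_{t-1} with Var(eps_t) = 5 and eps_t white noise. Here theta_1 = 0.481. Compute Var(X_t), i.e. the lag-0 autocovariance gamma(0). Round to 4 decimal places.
\gamma(0) = 6.1568

For an MA(q) process X_t = eps_t + sum_i theta_i eps_{t-i} with
Var(eps_t) = sigma^2, the variance is
  gamma(0) = sigma^2 * (1 + sum_i theta_i^2).
  sum_i theta_i^2 = (0.481)^2 = 0.231361.
  gamma(0) = 5 * (1 + 0.231361) = 5 * 1.231361 = 6.156805, which rounds to 6.1568.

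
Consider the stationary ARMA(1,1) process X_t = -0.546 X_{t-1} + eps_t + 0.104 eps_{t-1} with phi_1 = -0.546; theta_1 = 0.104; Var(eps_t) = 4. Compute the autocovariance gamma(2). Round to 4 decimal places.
\gamma(2) = 1.2972

Multiply the model equation by X_{t-k} and take expectations. With theta_0 = psi_0 = 1 and psi_j the MA(infinity) weights, this gives
  gamma(k) - sum_i phi_i gamma(k-i) = c_k,
  c_k = sigma^2 * sum_{j=k..q} theta_j psi_{j-k}   (c_k = 0 for k > q),
using gamma(-m) = gamma(m).
psi-weights needed (psi_j = theta_j + sum_i phi_i psi_{j-i}):
  psi_1 = theta_1 + phi_1 = 0.104 + (-0.546) = -0.442
Right-hand sides:
  c_0 = sigma^2 (1 + theta_1 psi_1) = 4 * (1 + (0.104)(-0.442)) = 4 * 0.954032 = 3.816128
  c_1 = sigma^2 theta_1 = 4 * (0.104) = 0.416
  c_2 = 0
Equations for k = 0 and k = 1 (AR order 1):
  gamma(0) = phi_1 gamma(1) + c_0
  gamma(1) = phi_1 gamma(0) + c_1
Substituting the second into the first: gamma(0) (1 - phi_1^2) = c_0 + phi_1 c_1, so
  gamma(0) = (c_0 + phi_1 c_1) / (1 - phi_1^2) = (3.816128 + (-0.546)(0.416)) / (1 - (-0.546)^2) = 3.588992 / 0.701884 = 5.113369.
  gamma(1) = phi_1 gamma(0) + c_1 = (-0.546)(5.113369) + (0.416) = -2.3759.
For k = 2 (> q): gamma(2) = phi_1 gamma(1) = (-0.546)(-2.3759) = 1.297241.
Therefore gamma(2) = 1.2972 (to 4 decimal places).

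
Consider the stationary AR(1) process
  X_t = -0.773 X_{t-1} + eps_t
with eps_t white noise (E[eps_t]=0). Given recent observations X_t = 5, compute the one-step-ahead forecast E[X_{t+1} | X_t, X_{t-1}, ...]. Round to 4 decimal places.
E[X_{t+1} \mid \mathcal F_t] = -3.8650

For an AR(p) model X_t = c + sum_i phi_i X_{t-i} + eps_t, the
one-step-ahead conditional mean is
  E[X_{t+1} | X_t, ...] = c + sum_i phi_i X_{t+1-i}.
Substitute known values:
  E[X_{t+1} | ...] = (-0.773) * (5)
                   = -3.8650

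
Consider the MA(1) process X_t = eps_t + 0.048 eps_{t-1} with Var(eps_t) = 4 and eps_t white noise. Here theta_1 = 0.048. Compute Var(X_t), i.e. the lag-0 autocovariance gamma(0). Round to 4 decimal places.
\gamma(0) = 4.0092

For an MA(q) process X_t = eps_t + sum_i theta_i eps_{t-i} with
Var(eps_t) = sigma^2, the variance is
  gamma(0) = sigma^2 * (1 + sum_i theta_i^2).
  sum_i theta_i^2 = (0.048)^2 = 0.002304.
  gamma(0) = 4 * (1 + 0.002304) = 4 * 1.002304 = 4.009216, which rounds to 4.0092.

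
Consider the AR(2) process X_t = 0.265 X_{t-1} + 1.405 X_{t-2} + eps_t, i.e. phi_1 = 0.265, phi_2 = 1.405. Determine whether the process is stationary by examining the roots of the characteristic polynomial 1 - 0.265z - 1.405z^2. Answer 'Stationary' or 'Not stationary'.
\text{Not stationary}

The AR(p) characteristic polynomial is P(z) = 1 - 0.265z - 1.405z^2.
Stationarity requires all roots to lie outside the unit circle, i.e. |z| > 1 for every root.
Set 1 + (-0.265) z + (-1.405) z^2 = 0, i.e. a z^2 + b z + c = 0 with a = -1.405, b = -0.265, c = 1.
Discriminant D = b^2 - 4ac = (-0.265)^2 - 4*(-1.405)*1 = 0.070225 - (-5.62) = 5.690225.
D >= 0, so the roots are real: z = (-b +/- sqrt(D)) / (2a) = (0.265 +/- 2.385419) / (-2.81).
  z_1 = (0.265 + 2.385419) / (-2.81) = -0.9432,   |z_1| = 0.9432.
  z_2 = (0.265 - 2.385419) / (-2.81) = 0.7546,   |z_2| = 0.7546.
Moduli of all roots: 0.9432, 0.7546.
All moduli strictly greater than 1? No.
Verdict: Not stationary.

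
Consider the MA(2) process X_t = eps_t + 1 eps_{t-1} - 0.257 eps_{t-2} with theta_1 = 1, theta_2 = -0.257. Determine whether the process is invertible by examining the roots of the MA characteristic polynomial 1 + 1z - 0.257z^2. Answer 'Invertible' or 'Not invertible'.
\text{Not invertible}

The MA(q) characteristic polynomial is P(z) = 1 + 1z - 0.257z^2.
Invertibility requires all roots to lie outside the unit circle, i.e. |z| > 1 for every root.
Set 1 + (1) z + (-0.257) z^2 = 0, i.e. a z^2 + b z + c = 0 with a = -0.257, b = 1, c = 1.
Discriminant D = b^2 - 4ac = (1)^2 - 4*(-0.257)*1 = 1 - (-1.028) = 2.028.
D >= 0, so the roots are real: z = (-b +/- sqrt(D)) / (2a) = (-1 +/- 1.424079) / (-0.514).
  z_1 = (-1 + 1.424079) / (-0.514) = -0.8251,   |z_1| = 0.8251.
  z_2 = (-1 - 1.424079) / (-0.514) = 4.7161,   |z_2| = 4.7161.
Moduli of all roots: 0.8251, 4.7161.
All moduli strictly greater than 1? No.
Verdict: Not invertible.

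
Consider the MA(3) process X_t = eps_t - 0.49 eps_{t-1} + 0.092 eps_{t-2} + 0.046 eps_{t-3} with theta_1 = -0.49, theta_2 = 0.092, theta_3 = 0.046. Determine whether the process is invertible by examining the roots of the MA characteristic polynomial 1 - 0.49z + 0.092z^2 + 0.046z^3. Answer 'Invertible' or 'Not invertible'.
\text{Invertible}

The MA(q) characteristic polynomial is P(z) = 1 - 0.49z + 0.092z^2 + 0.046z^3.
Invertibility requires all roots to lie outside the unit circle, i.e. |z| > 1 for every root.
Degree 3: look for a simple real root z0 first, then factor out (1 - z/z0) and solve the remaining quadratic.
Testing z0 = -5: P(-5) = 1 + (-0.49)(-5) + (0.092)(-5)^2 + (0.046)(-5)^3
  = 1 + (2.45) + (2.3) + (-5.75) = 0.  So z_0 = -5 is a root, |z_0| = 5.
Divide out the factor (1 + 0.2 z) = (1 - z/z0) (since 1/z0 = -0.2):
  P(z) = (1 + 0.2 z)(1 + (-0.69) z + (0.23) z^2)
  [check: z-coef -0.69 - (-0.2) = -0.49; z^2-coef 0.23 - (-0.2)(-0.69) = 0.092; z^3-coef -(-0.2)(0.23) = 0.046.]
Remaining roots from the quadratic factor 1 + (-0.69) z + (0.23) z^2:
  Set 1 + (-0.69) z + (0.23) z^2 = 0, i.e. a z^2 + b z + c = 0 with a = 0.23, b = -0.69, c = 1.
  Discriminant D = b^2 - 4ac = (-0.69)^2 - 4*(0.23)*1 = 0.4761 - (0.92) = -0.4439.
  D < 0, so the roots are the complex-conjugate pair z = (-b +/- i sqrt(-D)) / (2a) = 1.5 +/- 1.4484i.
  For a conjugate pair |z|^2 = z * conj(z) = (product of roots) = c/a = 1/(0.23) = 4.347826, so |z| = sqrt(4.347826) = 2.0851 for both roots.
Moduli of all roots: 5.0000, 2.0851, 2.0851.
All moduli strictly greater than 1? Yes.
Verdict: Invertible.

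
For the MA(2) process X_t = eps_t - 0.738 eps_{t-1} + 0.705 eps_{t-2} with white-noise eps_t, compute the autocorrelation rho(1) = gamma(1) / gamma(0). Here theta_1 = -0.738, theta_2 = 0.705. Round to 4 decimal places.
\rho(1) = -0.6163

For an MA(q) process with theta_0 = 1, the autocovariance is
  gamma(k) = sigma^2 * sum_{i=0..q-k} theta_i * theta_{i+k},
and rho(k) = gamma(k) / gamma(0). Sigma^2 cancels.
  numerator   = (1)*(-0.738) + (-0.738)*(0.705) = -1.25829.
  denominator = (1)^2 + (-0.738)^2 + (0.705)^2 = 2.041669.
  rho(1) = -1.25829 / 2.041669 = -0.6163.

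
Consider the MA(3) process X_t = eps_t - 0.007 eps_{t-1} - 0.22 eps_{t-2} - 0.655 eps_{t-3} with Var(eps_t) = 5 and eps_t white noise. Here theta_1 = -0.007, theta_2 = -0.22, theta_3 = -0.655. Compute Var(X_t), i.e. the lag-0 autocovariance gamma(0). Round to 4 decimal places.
\gamma(0) = 7.3874

For an MA(q) process X_t = eps_t + sum_i theta_i eps_{t-i} with
Var(eps_t) = sigma^2, the variance is
  gamma(0) = sigma^2 * (1 + sum_i theta_i^2).
  sum_i theta_i^2 = (-0.007)^2 + (-0.22)^2 + (-0.655)^2 = 0.000049 + 0.0484 + 0.429025 = 0.477474.
  gamma(0) = 5 * (1 + 0.477474) = 5 * 1.477474 = 7.38737, which rounds to 7.3874.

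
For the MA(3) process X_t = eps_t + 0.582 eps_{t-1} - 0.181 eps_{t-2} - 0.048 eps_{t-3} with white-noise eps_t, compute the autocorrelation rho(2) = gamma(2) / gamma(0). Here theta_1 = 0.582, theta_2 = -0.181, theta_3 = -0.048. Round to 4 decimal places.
\rho(2) = -0.1521

For an MA(q) process with theta_0 = 1, the autocovariance is
  gamma(k) = sigma^2 * sum_{i=0..q-k} theta_i * theta_{i+k},
and rho(k) = gamma(k) / gamma(0). Sigma^2 cancels.
  numerator   = (1)*(-0.181) + (0.582)*(-0.048) = -0.208936.
  denominator = (1)^2 + (0.582)^2 + (-0.181)^2 + (-0.048)^2 = 1.373789.
  rho(2) = -0.208936 / 1.373789 = -0.1521.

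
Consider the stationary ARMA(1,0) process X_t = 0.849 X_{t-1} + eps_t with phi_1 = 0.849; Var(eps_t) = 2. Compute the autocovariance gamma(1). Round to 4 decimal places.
\gamma(1) = 6.0817

Multiply the model equation by X_{t-k} and take expectations. With theta_0 = psi_0 = 1 and psi_j the MA(infinity) weights, this gives
  gamma(k) - sum_i phi_i gamma(k-i) = c_k,
  c_k = sigma^2 * sum_{j=k..q} theta_j psi_{j-k}   (c_k = 0 for k > q),
using gamma(-m) = gamma(m).
Pure AR (q = 0): c_0 = sigma^2 = 2, c_k = 0 for k >= 1.
Equations for k = 0 and k = 1 (AR order 1):
  gamma(0) = phi_1 gamma(1) + c_0
  gamma(1) = phi_1 gamma(0) + c_1
Substituting the second into the first: gamma(0) (1 - phi_1^2) = c_0 + phi_1 c_1, so
  gamma(0) = c_0 / (1 - phi_1^2) = 2 / (1 - (0.849)^2) = 2 / 0.279199 = 7.163349.
  gamma(1) = phi_1 gamma(0) = (0.849)(7.163349) = 6.081684.
Therefore gamma(1) = 6.0817 (to 4 decimal places).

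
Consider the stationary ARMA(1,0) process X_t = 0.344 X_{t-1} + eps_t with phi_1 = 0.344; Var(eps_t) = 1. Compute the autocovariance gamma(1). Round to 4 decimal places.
\gamma(1) = 0.3902

Multiply the model equation by X_{t-k} and take expectations. With theta_0 = psi_0 = 1 and psi_j the MA(infinity) weights, this gives
  gamma(k) - sum_i phi_i gamma(k-i) = c_k,
  c_k = sigma^2 * sum_{j=k..q} theta_j psi_{j-k}   (c_k = 0 for k > q),
using gamma(-m) = gamma(m).
Pure AR (q = 0): c_0 = sigma^2 = 1, c_k = 0 for k >= 1.
Equations for k = 0 and k = 1 (AR order 1):
  gamma(0) = phi_1 gamma(1) + c_0
  gamma(1) = phi_1 gamma(0) + c_1
Substituting the second into the first: gamma(0) (1 - phi_1^2) = c_0 + phi_1 c_1, so
  gamma(0) = c_0 / (1 - phi_1^2) = 1 / (1 - (0.344)^2) = 1 / 0.881664 = 1.134219.
  gamma(1) = phi_1 gamma(0) = (0.344)(1.134219) = 0.390171.
Therefore gamma(1) = 0.3902 (to 4 decimal places).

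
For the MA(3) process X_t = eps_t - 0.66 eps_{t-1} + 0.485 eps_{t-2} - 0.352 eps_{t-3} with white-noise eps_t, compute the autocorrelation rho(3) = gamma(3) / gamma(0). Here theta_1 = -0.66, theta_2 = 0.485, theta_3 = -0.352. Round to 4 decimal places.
\rho(3) = -0.1961

For an MA(q) process with theta_0 = 1, the autocovariance is
  gamma(k) = sigma^2 * sum_{i=0..q-k} theta_i * theta_{i+k},
and rho(k) = gamma(k) / gamma(0). Sigma^2 cancels.
  numerator   = (1)*(-0.352) = -0.352.
  denominator = (1)^2 + (-0.66)^2 + (0.485)^2 + (-0.352)^2 = 1.794729.
  rho(3) = -0.352 / 1.794729 = -0.1961.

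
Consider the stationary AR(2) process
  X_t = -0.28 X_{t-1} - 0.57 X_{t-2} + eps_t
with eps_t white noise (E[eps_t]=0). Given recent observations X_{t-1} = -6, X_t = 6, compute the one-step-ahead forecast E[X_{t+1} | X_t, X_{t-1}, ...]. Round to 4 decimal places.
E[X_{t+1} \mid \mathcal F_t] = 1.7400

For an AR(p) model X_t = c + sum_i phi_i X_{t-i} + eps_t, the
one-step-ahead conditional mean is
  E[X_{t+1} | X_t, ...] = c + sum_i phi_i X_{t+1-i}.
Substitute known values:
  E[X_{t+1} | ...] = (-0.28) * (6) + (-0.57) * (-6)
                   = 1.7400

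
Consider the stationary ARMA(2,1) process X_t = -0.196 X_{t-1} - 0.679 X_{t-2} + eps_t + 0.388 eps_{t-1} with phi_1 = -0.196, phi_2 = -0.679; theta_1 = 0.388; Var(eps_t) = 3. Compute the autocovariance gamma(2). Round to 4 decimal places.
\gamma(2) = -4.0605

Multiply the model equation by X_{t-k} and take expectations. With theta_0 = psi_0 = 1 and psi_j the MA(infinity) weights, this gives
  gamma(k) - sum_i phi_i gamma(k-i) = c_k,
  c_k = sigma^2 * sum_{j=k..q} theta_j psi_{j-k}   (c_k = 0 for k > q),
using gamma(-m) = gamma(m).
psi-weights needed (psi_j = theta_j + sum_i phi_i psi_{j-i}):
  psi_1 = theta_1 + phi_1 = 0.388 + (-0.196) = 0.192
Right-hand sides:
  c_0 = sigma^2 (1 + theta_1 psi_1) = 3 * (1 + (0.388)(0.192)) = 3 * 1.074496 = 3.223488
  c_1 = sigma^2 theta_1 = 3 * (0.388) = 1.164
  c_2 = 0
Equations for k = 0, 1, 2 (AR order 2, c_2 = 0):
  (E0) gamma(0) = phi_1 gamma(1) + phi_2 gamma(2) + c_0
  (E1) gamma(1) = phi_1 gamma(0) + phi_2 gamma(1) + c_1
  (E2) gamma(2) = phi_1 gamma(1) + phi_2 gamma(0)
From (E1): gamma(1) = A gamma(0) + B with
  A = phi_1 / (1 - phi_2) = -0.196 / 1.679 = -0.116736,   B = c_1 / (1 - phi_2) = 1.164 / 1.679 = 0.69327.
Insert (E2) into (E0): gamma(0) (1 - phi_2^2) = phi_1 (1 + phi_2) gamma(1) + c_0.
  phi_1 (1 + phi_2) = (-0.196)(0.321) = -0.062916,   1 - phi_2^2 = 0.538959.
Replace gamma(1) by A gamma(0) + B and collect gamma(0):
  gamma(0) [0.538959 - (-0.062916)(-0.116736)] = (-0.062916)(0.69327) + 3.223488
  gamma(0) * 0.531614 = 3.17987
  gamma(0) = 3.17987 / 0.531614 = 5.981535.
  gamma(1) = A gamma(0) + B = (-0.116736)(5.981535) + (0.69327) = -0.004992.
  gamma(2) = phi_1 gamma(1) + phi_2 gamma(0) = (-0.196)(-0.004992) + (-0.679)(5.981535) = -4.060484.
Therefore gamma(2) = -4.0605 (to 4 decimal places).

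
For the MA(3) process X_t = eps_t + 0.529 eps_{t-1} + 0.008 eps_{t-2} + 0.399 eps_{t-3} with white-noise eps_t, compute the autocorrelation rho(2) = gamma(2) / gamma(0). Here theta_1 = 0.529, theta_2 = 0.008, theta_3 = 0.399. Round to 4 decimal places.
\rho(2) = 0.1522

For an MA(q) process with theta_0 = 1, the autocovariance is
  gamma(k) = sigma^2 * sum_{i=0..q-k} theta_i * theta_{i+k},
and rho(k) = gamma(k) / gamma(0). Sigma^2 cancels.
  numerator   = (1)*(0.008) + (0.529)*(0.399) = 0.219071.
  denominator = (1)^2 + (0.529)^2 + (0.008)^2 + (0.399)^2 = 1.439106.
  rho(2) = 0.219071 / 1.439106 = 0.1522.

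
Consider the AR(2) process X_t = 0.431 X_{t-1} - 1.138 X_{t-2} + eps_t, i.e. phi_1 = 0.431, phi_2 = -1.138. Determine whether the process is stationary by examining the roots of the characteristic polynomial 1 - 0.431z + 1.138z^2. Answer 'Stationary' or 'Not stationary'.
\text{Not stationary}

The AR(p) characteristic polynomial is P(z) = 1 - 0.431z + 1.138z^2.
Stationarity requires all roots to lie outside the unit circle, i.e. |z| > 1 for every root.
Set 1 + (-0.431) z + (1.138) z^2 = 0, i.e. a z^2 + b z + c = 0 with a = 1.138, b = -0.431, c = 1.
Discriminant D = b^2 - 4ac = (-0.431)^2 - 4*(1.138)*1 = 0.185761 - (4.552) = -4.366239.
D < 0, so the roots are the complex-conjugate pair z = (-b +/- i sqrt(-D)) / (2a) = 0.1894 +/- 0.9181i.
For a conjugate pair |z|^2 = z * conj(z) = (product of roots) = c/a = 1/(1.138) = 0.878735, so |z| = sqrt(0.878735) = 0.9374 for both roots.
Moduli of all roots: 0.9374, 0.9374.
All moduli strictly greater than 1? No.
Verdict: Not stationary.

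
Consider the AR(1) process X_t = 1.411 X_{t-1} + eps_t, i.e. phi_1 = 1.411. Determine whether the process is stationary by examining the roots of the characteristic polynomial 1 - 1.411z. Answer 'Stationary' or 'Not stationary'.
\text{Not stationary}

The AR(p) characteristic polynomial is P(z) = 1 - 1.411z.
Stationarity requires all roots to lie outside the unit circle, i.e. |z| > 1 for every root.
This is linear in z: 1 + (-1.411) z = 0  =>  z = -1/(-1.411) = 0.708717,  |z| = 0.708717.
Moduli of all roots: 0.7087.
All moduli strictly greater than 1? No.
Verdict: Not stationary.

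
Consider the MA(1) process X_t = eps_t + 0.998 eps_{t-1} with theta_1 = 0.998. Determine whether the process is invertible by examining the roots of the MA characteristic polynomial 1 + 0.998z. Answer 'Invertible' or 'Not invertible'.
\text{Invertible}

The MA(q) characteristic polynomial is P(z) = 1 + 0.998z.
Invertibility requires all roots to lie outside the unit circle, i.e. |z| > 1 for every root.
This is linear in z: 1 + (0.998) z = 0  =>  z = -1/(0.998) = -1.002004,  |z| = 1.002004.
Moduli of all roots: 1.0020.
All moduli strictly greater than 1? Yes.
Verdict: Invertible.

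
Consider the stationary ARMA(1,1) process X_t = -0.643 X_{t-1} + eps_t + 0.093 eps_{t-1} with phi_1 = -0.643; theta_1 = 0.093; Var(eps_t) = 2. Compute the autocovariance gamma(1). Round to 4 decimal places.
\gamma(1) = -1.7632

Multiply the model equation by X_{t-k} and take expectations. With theta_0 = psi_0 = 1 and psi_j the MA(infinity) weights, this gives
  gamma(k) - sum_i phi_i gamma(k-i) = c_k,
  c_k = sigma^2 * sum_{j=k..q} theta_j psi_{j-k}   (c_k = 0 for k > q),
using gamma(-m) = gamma(m).
psi-weights needed (psi_j = theta_j + sum_i phi_i psi_{j-i}):
  psi_1 = theta_1 + phi_1 = 0.093 + (-0.643) = -0.55
Right-hand sides:
  c_0 = sigma^2 (1 + theta_1 psi_1) = 2 * (1 + (0.093)(-0.55)) = 2 * 0.94885 = 1.8977
  c_1 = sigma^2 theta_1 = 2 * (0.093) = 0.186
  c_2 = 0
Equations for k = 0 and k = 1 (AR order 1):
  gamma(0) = phi_1 gamma(1) + c_0
  gamma(1) = phi_1 gamma(0) + c_1
Substituting the second into the first: gamma(0) (1 - phi_1^2) = c_0 + phi_1 c_1, so
  gamma(0) = (c_0 + phi_1 c_1) / (1 - phi_1^2) = (1.8977 + (-0.643)(0.186)) / (1 - (-0.643)^2) = 1.778102 / 0.586551 = 3.031453.
  gamma(1) = phi_1 gamma(0) + c_1 = (-0.643)(3.031453) + (0.186) = -1.763225.
Therefore gamma(1) = -1.7632 (to 4 decimal places).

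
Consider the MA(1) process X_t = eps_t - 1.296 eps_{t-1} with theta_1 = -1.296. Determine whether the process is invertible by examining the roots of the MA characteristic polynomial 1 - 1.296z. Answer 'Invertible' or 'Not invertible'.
\text{Not invertible}

The MA(q) characteristic polynomial is P(z) = 1 - 1.296z.
Invertibility requires all roots to lie outside the unit circle, i.e. |z| > 1 for every root.
This is linear in z: 1 + (-1.296) z = 0  =>  z = -1/(-1.296) = 0.771605,  |z| = 0.771605.
Moduli of all roots: 0.7716.
All moduli strictly greater than 1? No.
Verdict: Not invertible.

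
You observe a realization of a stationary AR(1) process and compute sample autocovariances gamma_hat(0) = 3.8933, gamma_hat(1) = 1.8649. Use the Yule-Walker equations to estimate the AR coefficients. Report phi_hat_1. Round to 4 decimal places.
\hat\phi_{1} = 0.4790

The Yule-Walker equations for an AR(p) process read, in matrix form,
  Gamma_p phi = r_p,   with   (Gamma_p)_{ij} = gamma(|i - j|),
                       (r_p)_i = gamma(i),   i,j = 1..p.
Substitute the sample gammas (Toeplitz matrix and right-hand side of size 1):
  Gamma_p = [[3.8933]]
  r_p     = [1.8649]
With p = 1 this is the single equation gamma(0) phi_1 = gamma(1):
  phi_hat_1 = gamma(1) / gamma(0) = 1.8649 / 3.8933 = 0.4790.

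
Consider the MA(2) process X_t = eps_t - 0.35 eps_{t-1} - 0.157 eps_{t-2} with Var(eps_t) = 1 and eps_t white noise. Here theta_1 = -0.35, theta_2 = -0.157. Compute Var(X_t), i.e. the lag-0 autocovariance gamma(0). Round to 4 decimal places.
\gamma(0) = 1.1471

For an MA(q) process X_t = eps_t + sum_i theta_i eps_{t-i} with
Var(eps_t) = sigma^2, the variance is
  gamma(0) = sigma^2 * (1 + sum_i theta_i^2).
  sum_i theta_i^2 = (-0.35)^2 + (-0.157)^2 = 0.1225 + 0.024649 = 0.147149.
  gamma(0) = 1 * (1 + 0.147149) = 1 * 1.147149 = 1.147149, which rounds to 1.1471.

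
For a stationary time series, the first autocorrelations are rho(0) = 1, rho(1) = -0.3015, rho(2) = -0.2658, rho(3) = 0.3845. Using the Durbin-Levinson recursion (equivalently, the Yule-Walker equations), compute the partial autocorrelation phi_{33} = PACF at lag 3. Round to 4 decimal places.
\phi_{33} = 0.2010

The PACF at lag k is phi_{kk}, the last component of the solution
to the Yule-Walker system G_k phi = r_k where
  (G_k)_{ij} = rho(|i - j|), (r_k)_i = rho(i), i,j = 1..k.
Equivalently, Durbin-Levinson gives phi_{kk} iteratively:
  phi_{11} = rho(1)
  phi_{kk} = [rho(k) - sum_{j=1..k-1} phi_{k-1,j} rho(k-j)]
            / [1 - sum_{j=1..k-1} phi_{k-1,j} rho(j)],
  phi_{k,j} = phi_{k-1,j} - phi_{kk} phi_{k-1,k-j},  j = 1..k-1.
Step k = 1:
  phi_11 = rho(1) = -0.3015.
Step k = 2:
  phi_22 = [rho(2) - phi_11 rho(1)] / [1 - phi_11 rho(1)] = [-0.2658 - (-0.3015)(-0.3015)] / [1 - (-0.3015)(-0.3015)]
         = -0.35670225 / 0.90909775 = -0.39237.
  Update: phi_21 = phi_11 - phi_22 phi_11 = -0.3015 - (-0.39237)(-0.3015) = -0.419799.
Step k = 3:
  phi_33 = [rho(3) - phi_21 rho(2) - phi_22 rho(1)] / [1 - phi_21 rho(1) - phi_22 rho(2)]
    numerator   = 0.3845 - (-0.419799)(-0.2658) - (-0.39237)(-0.3015) = 0.15461791
    denominator = 1 - (-0.419799)(-0.3015) - (-0.39237)(-0.2658) = 0.76913866
  phi_33 = 0.15461791 / 0.76913866 = 0.201.
Therefore phi_{33} = 0.2010.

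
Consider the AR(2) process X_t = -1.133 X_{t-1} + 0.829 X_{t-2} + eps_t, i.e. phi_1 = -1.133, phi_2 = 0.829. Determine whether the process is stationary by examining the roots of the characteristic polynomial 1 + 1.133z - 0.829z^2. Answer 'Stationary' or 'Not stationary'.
\text{Not stationary}

The AR(p) characteristic polynomial is P(z) = 1 + 1.133z - 0.829z^2.
Stationarity requires all roots to lie outside the unit circle, i.e. |z| > 1 for every root.
Set 1 + (1.133) z + (-0.829) z^2 = 0, i.e. a z^2 + b z + c = 0 with a = -0.829, b = 1.133, c = 1.
Discriminant D = b^2 - 4ac = (1.133)^2 - 4*(-0.829)*1 = 1.283689 - (-3.316) = 4.599689.
D >= 0, so the roots are real: z = (-b +/- sqrt(D)) / (2a) = (-1.133 +/- 2.144689) / (-1.658).
  z_1 = (-1.133 + 2.144689) / (-1.658) = -0.6102,   |z_1| = 0.6102.
  z_2 = (-1.133 - 2.144689) / (-1.658) = 1.9769,   |z_2| = 1.9769.
Moduli of all roots: 0.6102, 1.9769.
All moduli strictly greater than 1? No.
Verdict: Not stationary.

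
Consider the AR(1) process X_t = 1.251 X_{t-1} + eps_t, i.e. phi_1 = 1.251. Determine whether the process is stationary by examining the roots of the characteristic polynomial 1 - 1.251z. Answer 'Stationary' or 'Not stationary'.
\text{Not stationary}

The AR(p) characteristic polynomial is P(z) = 1 - 1.251z.
Stationarity requires all roots to lie outside the unit circle, i.e. |z| > 1 for every root.
This is linear in z: 1 + (-1.251) z = 0  =>  z = -1/(-1.251) = 0.799361,  |z| = 0.799361.
Moduli of all roots: 0.7994.
All moduli strictly greater than 1? No.
Verdict: Not stationary.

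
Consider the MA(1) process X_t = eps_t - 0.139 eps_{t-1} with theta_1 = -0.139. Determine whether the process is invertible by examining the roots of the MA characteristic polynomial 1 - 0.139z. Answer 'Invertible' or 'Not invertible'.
\text{Invertible}

The MA(q) characteristic polynomial is P(z) = 1 - 0.139z.
Invertibility requires all roots to lie outside the unit circle, i.e. |z| > 1 for every root.
This is linear in z: 1 + (-0.139) z = 0  =>  z = -1/(-0.139) = 7.194245,  |z| = 7.194245.
Moduli of all roots: 7.1942.
All moduli strictly greater than 1? Yes.
Verdict: Invertible.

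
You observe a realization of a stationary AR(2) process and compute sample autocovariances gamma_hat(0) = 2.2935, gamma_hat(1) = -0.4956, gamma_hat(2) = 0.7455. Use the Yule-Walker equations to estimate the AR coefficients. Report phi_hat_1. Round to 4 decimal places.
\hat\phi_{1} = -0.1530

The Yule-Walker equations for an AR(p) process read, in matrix form,
  Gamma_p phi = r_p,   with   (Gamma_p)_{ij} = gamma(|i - j|),
                       (r_p)_i = gamma(i),   i,j = 1..p.
Substitute the sample gammas (Toeplitz matrix and right-hand side of size 2):
  Gamma_p = [[2.2935, -0.4956], [-0.4956, 2.2935]]
  r_p     = [-0.4956, 0.7455]
Written out:
  2.2935 phi_1 - 0.4956 phi_2 = -0.4956
  -0.4956 phi_1 + 2.2935 phi_2 = 0.7455
Solve by Cramer's rule:
  det = gamma(0)^2 - gamma(1)^2 = (2.2935)^2 - (-0.4956)^2 = 5.26014225 - 0.24561936 = 5.01452289
  phi_hat_1 = [gamma(1) gamma(0) - gamma(1) gamma(2)] / det = [(-0.4956)(2.2935) - (-0.4956)(0.7455)] / 5.01452289 = -0.7671888 / 5.01452289 = -0.153
  phi_hat_2 = [gamma(0) gamma(2) - gamma(1)^2] / det = [(2.2935)(0.7455) - (-0.4956)^2] / 5.01452289 = 1.46418489 / 5.01452289 = 0.292
So phi_hat = [-0.1530, 0.2920].
Therefore phi_hat_1 = -0.1530.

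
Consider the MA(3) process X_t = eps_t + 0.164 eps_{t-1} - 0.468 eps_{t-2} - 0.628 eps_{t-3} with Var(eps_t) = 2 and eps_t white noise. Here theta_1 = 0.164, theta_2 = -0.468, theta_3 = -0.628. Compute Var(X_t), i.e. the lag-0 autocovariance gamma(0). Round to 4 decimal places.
\gamma(0) = 3.2806

For an MA(q) process X_t = eps_t + sum_i theta_i eps_{t-i} with
Var(eps_t) = sigma^2, the variance is
  gamma(0) = sigma^2 * (1 + sum_i theta_i^2).
  sum_i theta_i^2 = (0.164)^2 + (-0.468)^2 + (-0.628)^2 = 0.026896 + 0.219024 + 0.394384 = 0.640304.
  gamma(0) = 2 * (1 + 0.640304) = 2 * 1.640304 = 3.280608, which rounds to 3.2806.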